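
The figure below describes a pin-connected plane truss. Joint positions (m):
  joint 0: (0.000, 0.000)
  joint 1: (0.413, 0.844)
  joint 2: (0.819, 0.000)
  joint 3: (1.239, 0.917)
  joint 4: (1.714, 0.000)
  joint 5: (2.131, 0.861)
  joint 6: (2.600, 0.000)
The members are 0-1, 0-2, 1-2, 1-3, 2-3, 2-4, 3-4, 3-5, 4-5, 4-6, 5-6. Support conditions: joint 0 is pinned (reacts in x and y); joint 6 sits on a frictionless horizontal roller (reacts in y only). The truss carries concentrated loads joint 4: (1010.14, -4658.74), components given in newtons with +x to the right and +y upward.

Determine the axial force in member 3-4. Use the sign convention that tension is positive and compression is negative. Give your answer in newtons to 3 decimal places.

2004.751

N=7 nodes, M=11 members, R=3 reactions → 2N=14, M+R=14
member 0 (0-1): L=0.9396, (cx,cy)=(0.4395,0.8982)
member 1 (0-2): L=0.8190, (cx,cy)=(1.0000,0.0000)
member 2 (1-2): L=0.9366, (cx,cy)=(0.4335,-0.9012)
member 3 (1-3): L=0.8292, (cx,cy)=(0.9961,0.0880)
member 4 (2-3): L=1.0086, (cx,cy)=(0.4164,0.9092)
member 5 (2-4): L=0.8950, (cx,cy)=(1.0000,0.0000)
member 6 (3-4): L=1.0327, (cx,cy)=(0.4599,-0.8879)
member 7 (3-5): L=0.8938, (cx,cy)=(0.9980,-0.0627)
member 8 (4-5): L=0.9567, (cx,cy)=(0.4359,0.9000)
member 9 (4-6): L=0.8860, (cx,cy)=(1.0000,0.0000)
member 10 (5-6): L=0.9804, (cx,cy)=(0.4784,-0.8782)
solve A·x = −loads:
  F[0-1] = -1767.4347 N (compression)
  F[0-2] = +1786.9887 N (tension)
  F[1-2] = +1616.7661 N (tension)
  F[1-3] = -1483.4677 N (compression)
  F[2-3] = -1602.5076 N (compression)
  F[2-4] = +3155.1574 N (tension)
  F[3-4] = +2004.7512 N (tension)
  F[3-5] = -3073.1404 N (compression)
  F[4-5] = +3198.4772 N (tension)
  F[4-6] = +1672.9218 N (tension)
  F[5-6] = -3497.2622 N (compression)
  Rx@0 = -1010.1400 N
  Ry@0 = +1587.5552 N
  Ry@6 = +3071.1848 N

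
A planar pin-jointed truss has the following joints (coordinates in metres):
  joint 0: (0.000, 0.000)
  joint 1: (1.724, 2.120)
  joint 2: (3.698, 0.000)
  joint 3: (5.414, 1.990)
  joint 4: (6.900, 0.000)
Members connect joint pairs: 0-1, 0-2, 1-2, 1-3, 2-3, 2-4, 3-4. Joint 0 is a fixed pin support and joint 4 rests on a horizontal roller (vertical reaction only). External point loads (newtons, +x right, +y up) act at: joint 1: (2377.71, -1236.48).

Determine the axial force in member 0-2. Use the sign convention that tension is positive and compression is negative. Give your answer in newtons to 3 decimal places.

N=5 nodes, M=7 members, R=3 reactions → 2N=10, M+R=10
member 0 (0-1): L=2.7325, (cx,cy)=(0.6309,0.7758)
member 1 (0-2): L=3.6980, (cx,cy)=(1.0000,0.0000)
member 2 (1-2): L=2.8967, (cx,cy)=(0.6815,-0.7319)
member 3 (1-3): L=3.6923, (cx,cy)=(0.9994,-0.0352)
member 4 (2-3): L=2.6277, (cx,cy)=(0.6530,0.7573)
member 5 (2-4): L=3.2020, (cx,cy)=(1.0000,0.0000)
member 6 (3-4): L=2.4836, (cx,cy)=(0.5983,-0.8013)
solve A·x = −loads:
  F[0-1] = -253.9120 N (compression)
  F[0-2] = +2537.9090 N (tension)
  F[1-2] = -1342.1934 N (compression)
  F[1-3] = -1624.2692 N (compression)
  F[2-3] = +1297.0695 N (tension)
  F[2-4] = +776.2174 N (tension)
  F[3-4] = -1297.3201 N (compression)
  Rx@0 = -2377.7100 N
  Ry@0 = +196.9964 N
  Ry@4 = +1039.4836 N

2537.909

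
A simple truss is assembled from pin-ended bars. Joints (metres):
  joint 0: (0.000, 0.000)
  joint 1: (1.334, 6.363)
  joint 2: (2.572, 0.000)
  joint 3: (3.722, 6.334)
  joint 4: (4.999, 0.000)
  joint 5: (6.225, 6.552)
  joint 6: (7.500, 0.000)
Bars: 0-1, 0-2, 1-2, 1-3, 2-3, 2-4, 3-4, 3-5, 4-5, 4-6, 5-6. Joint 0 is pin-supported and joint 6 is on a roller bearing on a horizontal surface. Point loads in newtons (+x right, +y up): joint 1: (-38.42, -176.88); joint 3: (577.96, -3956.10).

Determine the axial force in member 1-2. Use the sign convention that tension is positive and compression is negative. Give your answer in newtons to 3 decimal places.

1541.616

N=7 nodes, M=11 members, R=3 reactions → 2N=14, M+R=14
member 0 (0-1): L=6.5013, (cx,cy)=(0.2052,0.9787)
member 1 (0-2): L=2.5720, (cx,cy)=(1.0000,0.0000)
member 2 (1-2): L=6.4823, (cx,cy)=(0.1910,-0.9816)
member 3 (1-3): L=2.3882, (cx,cy)=(0.9999,-0.0121)
member 4 (2-3): L=6.4376, (cx,cy)=(0.1786,0.9839)
member 5 (2-4): L=2.4270, (cx,cy)=(1.0000,0.0000)
member 6 (3-4): L=6.4614, (cx,cy)=(0.1976,-0.9803)
member 7 (3-5): L=2.5125, (cx,cy)=(0.9962,0.0868)
member 8 (4-5): L=6.6657, (cx,cy)=(0.1839,0.9829)
member 9 (4-6): L=2.5010, (cx,cy)=(1.0000,0.0000)
member 10 (5-6): L=6.6749, (cx,cy)=(0.1910,-0.9816)
solve A·x = −loads:
  F[0-1] = -1719.3102 N (compression)
  F[0-2] = +892.3230 N (tension)
  F[1-2] = +1541.6160 N (tension)
  F[1-3] = -608.8275 N (compression)
  F[2-3] = -1537.9795 N (compression)
  F[2-4] = +1461.4863 N (tension)
  F[3-4] = -2584.0301 N (compression)
  F[3-5] = -954.3940 N (compression)
  F[4-5] = +2577.0264 N (tension)
  F[4-6] = +476.8120 N (tension)
  F[5-6] = -2496.2146 N (compression)
  Rx@0 = -539.5400 N
  Ry@0 = +1682.7274 N
  Ry@6 = +2450.2526 N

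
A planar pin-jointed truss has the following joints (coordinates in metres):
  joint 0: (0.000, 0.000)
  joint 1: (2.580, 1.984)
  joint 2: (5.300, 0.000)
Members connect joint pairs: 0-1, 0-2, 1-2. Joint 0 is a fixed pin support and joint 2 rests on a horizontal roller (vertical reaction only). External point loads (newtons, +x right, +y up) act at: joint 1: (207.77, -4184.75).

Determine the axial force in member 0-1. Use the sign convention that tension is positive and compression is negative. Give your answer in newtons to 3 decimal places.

-3395.499

N=3 nodes, M=3 members, R=3 reactions → 2N=6, M+R=6
member 0 (0-1): L=3.2546, (cx,cy)=(0.7927,0.6096)
member 1 (0-2): L=5.3000, (cx,cy)=(1.0000,0.0000)
member 2 (1-2): L=3.3667, (cx,cy)=(0.8079,-0.5893)
solve A·x = −loads:
  F[0-1] = -3395.4987 N (compression)
  F[0-2] = +2899.4340 N (tension)
  F[1-2] = -3588.7937 N (compression)
  Rx@0 = -207.7700 N
  Ry@0 = +2069.8687 N
  Ry@2 = +2114.8813 N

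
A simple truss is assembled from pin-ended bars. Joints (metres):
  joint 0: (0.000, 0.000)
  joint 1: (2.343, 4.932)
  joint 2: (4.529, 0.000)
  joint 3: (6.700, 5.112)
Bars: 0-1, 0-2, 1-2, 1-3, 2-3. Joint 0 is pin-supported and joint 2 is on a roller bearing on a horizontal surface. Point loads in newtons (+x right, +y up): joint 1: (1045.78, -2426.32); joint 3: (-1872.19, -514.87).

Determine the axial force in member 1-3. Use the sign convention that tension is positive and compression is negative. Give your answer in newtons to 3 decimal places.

N=4 nodes, M=5 members, R=3 reactions → 2N=8, M+R=8
member 0 (0-1): L=5.4602, (cx,cy)=(0.4291,0.9033)
member 1 (0-2): L=4.5290, (cx,cy)=(1.0000,0.0000)
member 2 (1-2): L=5.3947, (cx,cy)=(0.4052,-0.9142)
member 3 (1-3): L=4.3607, (cx,cy)=(0.9991,0.0413)
member 4 (2-3): L=5.5539, (cx,cy)=(0.3909,0.9204)
solve A·x = −loads:
  F[0-1] = -2102.0098 N (compression)
  F[0-2] = +75.5658 N (tension)
  F[1-2] = -653.2302 N (compression)
  F[1-3] = -1684.4964 N (compression)
  F[2-3] = -483.8345 N (compression)
  Rx@0 = +826.4100 N
  Ry@0 = +1898.6534 N
  Ry@2 = +1042.5366 N

-1684.496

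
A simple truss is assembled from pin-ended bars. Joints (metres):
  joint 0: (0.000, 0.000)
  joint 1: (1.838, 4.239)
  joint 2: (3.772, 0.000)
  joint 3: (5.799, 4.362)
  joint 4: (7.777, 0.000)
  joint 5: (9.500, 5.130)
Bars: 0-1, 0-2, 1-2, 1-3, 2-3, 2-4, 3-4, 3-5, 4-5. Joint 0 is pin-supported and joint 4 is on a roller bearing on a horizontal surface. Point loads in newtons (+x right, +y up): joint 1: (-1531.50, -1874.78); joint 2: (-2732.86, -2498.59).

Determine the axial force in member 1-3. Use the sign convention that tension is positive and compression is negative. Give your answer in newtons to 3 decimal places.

-764.443

N=6 nodes, M=9 members, R=3 reactions → 2N=12, M+R=12
member 0 (0-1): L=4.6203, (cx,cy)=(0.3978,0.9175)
member 1 (0-2): L=3.7720, (cx,cy)=(1.0000,0.0000)
member 2 (1-2): L=4.6593, (cx,cy)=(0.4151,-0.9098)
member 3 (1-3): L=3.9629, (cx,cy)=(0.9995,0.0310)
member 4 (2-3): L=4.8100, (cx,cy)=(0.4214,0.9069)
member 5 (2-4): L=4.0050, (cx,cy)=(1.0000,0.0000)
member 6 (3-4): L=4.7895, (cx,cy)=(0.4130,-0.9107)
member 7 (3-5): L=3.7798, (cx,cy)=(0.9791,0.2032)
member 8 (4-5): L=5.4116, (cx,cy)=(0.3184,0.9480)
solve A·x = −loads:
  F[0-1] = -3872.8244 N (compression)
  F[0-2] = -2723.7200 N (compression)
  F[1-2] = +1818.7691 N (tension)
  F[1-3] = -764.4429 N (compression)
  F[2-3] = +930.5678 N (tension)
  F[2-4] = +371.9178 N (tension)
  F[3-4] = -900.5606 N (compression)
  F[3-5] = +0.0000 N (tension)
  F[4-5] = +0.0000 N (tension)
  Rx@0 = +4264.3600 N
  Ry@0 = +3553.1953 N
  Ry@4 = +820.1747 N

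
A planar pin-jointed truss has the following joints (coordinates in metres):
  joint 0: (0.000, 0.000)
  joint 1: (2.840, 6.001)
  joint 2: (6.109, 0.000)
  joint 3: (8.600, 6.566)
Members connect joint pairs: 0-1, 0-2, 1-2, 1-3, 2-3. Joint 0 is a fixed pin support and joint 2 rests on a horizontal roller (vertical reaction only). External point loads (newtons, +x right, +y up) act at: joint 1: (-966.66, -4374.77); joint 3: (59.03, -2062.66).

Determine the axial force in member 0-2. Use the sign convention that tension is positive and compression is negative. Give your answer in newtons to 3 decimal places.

221.578

N=4 nodes, M=5 members, R=3 reactions → 2N=8, M+R=8
member 0 (0-1): L=6.6391, (cx,cy)=(0.4278,0.9039)
member 1 (0-2): L=6.1090, (cx,cy)=(1.0000,0.0000)
member 2 (1-2): L=6.8336, (cx,cy)=(0.4784,-0.8782)
member 3 (1-3): L=5.7876, (cx,cy)=(0.9952,0.0976)
member 4 (2-3): L=7.0226, (cx,cy)=(0.3547,0.9350)
solve A·x = −loads:
  F[0-1] = -2639.7615 N (compression)
  F[0-2] = +221.5783 N (tension)
  F[1-2] = -2167.0144 N (compression)
  F[1-3] = +878.2818 N (tension)
  F[2-3] = -2297.8115 N (compression)
  Rx@0 = +907.6300 N
  Ry@0 = +2386.0489 N
  Ry@2 = +4051.3811 N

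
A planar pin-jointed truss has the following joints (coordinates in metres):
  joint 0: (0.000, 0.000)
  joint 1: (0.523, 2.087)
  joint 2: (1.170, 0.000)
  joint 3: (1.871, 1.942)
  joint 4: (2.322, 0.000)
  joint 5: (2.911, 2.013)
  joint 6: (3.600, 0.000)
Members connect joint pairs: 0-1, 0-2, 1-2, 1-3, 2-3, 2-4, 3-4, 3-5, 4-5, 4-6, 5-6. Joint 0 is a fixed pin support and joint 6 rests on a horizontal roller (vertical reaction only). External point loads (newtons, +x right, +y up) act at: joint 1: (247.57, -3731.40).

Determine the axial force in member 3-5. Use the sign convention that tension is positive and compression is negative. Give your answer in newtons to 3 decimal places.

-445.182

N=7 nodes, M=11 members, R=3 reactions → 2N=14, M+R=14
member 0 (0-1): L=2.1515, (cx,cy)=(0.2431,0.9700)
member 1 (0-2): L=1.1700, (cx,cy)=(1.0000,0.0000)
member 2 (1-2): L=2.1850, (cx,cy)=(0.2961,-0.9552)
member 3 (1-3): L=1.3558, (cx,cy)=(0.9943,-0.1069)
member 4 (2-3): L=2.0646, (cx,cy)=(0.3395,0.9406)
member 5 (2-4): L=1.1520, (cx,cy)=(1.0000,0.0000)
member 6 (3-4): L=1.9937, (cx,cy)=(0.2262,-0.9741)
member 7 (3-5): L=1.0424, (cx,cy)=(0.9977,0.0681)
member 8 (4-5): L=2.0974, (cx,cy)=(0.2808,0.9598)
member 9 (4-6): L=1.2780, (cx,cy)=(1.0000,0.0000)
member 10 (5-6): L=2.1276, (cx,cy)=(0.3238,-0.9461)
solve A·x = −loads:
  F[0-1] = -3139.9700 N (compression)
  F[0-2] = +1010.8414 N (tension)
  F[1-2] = -624.7994 N (compression)
  F[1-3] = -830.5952 N (compression)
  F[2-3] = +634.4688 N (tension)
  F[2-4] = +610.4130 N (tension)
  F[3-4] = -734.9857 N (compression)
  F[3-5] = -445.1822 N (compression)
  F[4-5] = +745.9505 N (tension)
  F[4-6] = +234.6678 N (tension)
  F[5-6] = -724.6598 N (compression)
  Rx@0 = -247.5700 N
  Ry@0 = +3045.7887 N
  Ry@6 = +685.6113 N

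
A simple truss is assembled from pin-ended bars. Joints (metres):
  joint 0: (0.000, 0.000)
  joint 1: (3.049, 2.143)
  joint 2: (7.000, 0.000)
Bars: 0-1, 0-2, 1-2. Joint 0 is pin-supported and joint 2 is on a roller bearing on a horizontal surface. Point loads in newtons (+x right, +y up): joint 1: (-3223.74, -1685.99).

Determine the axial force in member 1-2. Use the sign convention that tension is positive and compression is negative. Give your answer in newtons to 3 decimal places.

N=3 nodes, M=3 members, R=3 reactions → 2N=6, M+R=6
member 0 (0-1): L=3.7268, (cx,cy)=(0.8181,0.5750)
member 1 (0-2): L=7.0000, (cx,cy)=(1.0000,0.0000)
member 2 (1-2): L=4.4948, (cx,cy)=(0.8790,-0.4768)
solve A·x = −loads:
  F[0-1] = -3371.2197 N (compression)
  F[0-2] = -465.6315 N (compression)
  F[1-2] = +529.7143 N (tension)
  Rx@0 = +3223.7400 N
  Ry@0 = +1938.5459 N
  Ry@2 = -252.5559 N

529.714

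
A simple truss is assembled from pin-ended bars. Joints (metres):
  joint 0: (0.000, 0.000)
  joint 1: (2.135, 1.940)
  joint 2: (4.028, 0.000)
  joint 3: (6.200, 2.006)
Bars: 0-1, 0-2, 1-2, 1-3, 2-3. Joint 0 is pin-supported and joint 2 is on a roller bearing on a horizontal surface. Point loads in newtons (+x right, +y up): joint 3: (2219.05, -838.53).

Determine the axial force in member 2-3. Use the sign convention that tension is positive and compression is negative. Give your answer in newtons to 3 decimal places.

-1312.069

N=4 nodes, M=5 members, R=3 reactions → 2N=8, M+R=8
member 0 (0-1): L=2.8848, (cx,cy)=(0.7401,0.6725)
member 1 (0-2): L=4.0280, (cx,cy)=(1.0000,0.0000)
member 2 (1-2): L=2.7105, (cx,cy)=(0.6984,-0.7157)
member 3 (1-3): L=4.0655, (cx,cy)=(0.9999,0.0162)
member 4 (2-3): L=2.9566, (cx,cy)=(0.7346,0.6785)
solve A·x = −loads:
  F[0-1] = +2315.6489 N (tension)
  F[0-2] = +505.2454 N (tension)
  F[1-2] = -2103.6001 N (compression)
  F[1-3] = +3183.3443 N (tension)
  F[2-3] = -1312.0693 N (compression)
  Rx@0 = -2219.0500 N
  Ry@0 = -1557.2744 N
  Ry@2 = +2395.8044 N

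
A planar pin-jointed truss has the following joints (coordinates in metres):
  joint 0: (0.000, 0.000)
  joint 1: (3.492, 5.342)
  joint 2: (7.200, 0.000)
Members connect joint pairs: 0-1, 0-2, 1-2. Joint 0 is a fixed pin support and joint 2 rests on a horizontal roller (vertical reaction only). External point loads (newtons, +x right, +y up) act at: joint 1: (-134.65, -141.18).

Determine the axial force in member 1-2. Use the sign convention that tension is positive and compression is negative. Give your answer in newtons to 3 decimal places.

38.260

N=3 nodes, M=3 members, R=3 reactions → 2N=6, M+R=6
member 0 (0-1): L=6.3821, (cx,cy)=(0.5472,0.8370)
member 1 (0-2): L=7.2000, (cx,cy)=(1.0000,0.0000)
member 2 (1-2): L=6.5028, (cx,cy)=(0.5702,-0.8215)
solve A·x = −loads:
  F[0-1] = -206.2178 N (compression)
  F[0-2] = -21.8166 N (compression)
  F[1-2] = +38.2602 N (tension)
  Rx@0 = +134.6500 N
  Ry@0 = +172.6105 N
  Ry@2 = -31.4305 N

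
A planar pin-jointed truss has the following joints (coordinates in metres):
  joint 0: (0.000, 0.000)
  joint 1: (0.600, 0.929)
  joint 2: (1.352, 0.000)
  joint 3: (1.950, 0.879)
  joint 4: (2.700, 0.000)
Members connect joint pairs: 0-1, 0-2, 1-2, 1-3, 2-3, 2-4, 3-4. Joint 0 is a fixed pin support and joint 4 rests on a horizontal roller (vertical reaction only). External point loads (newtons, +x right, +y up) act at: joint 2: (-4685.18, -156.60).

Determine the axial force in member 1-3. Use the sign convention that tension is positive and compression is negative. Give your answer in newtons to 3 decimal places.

N=5 nodes, M=7 members, R=3 reactions → 2N=10, M+R=10
member 0 (0-1): L=1.1059, (cx,cy)=(0.5425,0.8400)
member 1 (0-2): L=1.3520, (cx,cy)=(1.0000,0.0000)
member 2 (1-2): L=1.1952, (cx,cy)=(0.6292,-0.7773)
member 3 (1-3): L=1.3509, (cx,cy)=(0.9993,-0.0370)
member 4 (2-3): L=1.0631, (cx,cy)=(0.5625,0.8268)
member 5 (2-4): L=1.3480, (cx,cy)=(1.0000,0.0000)
member 6 (3-4): L=1.1555, (cx,cy)=(0.6491,-0.7607)
solve A·x = −loads:
  F[0-1] = -93.0728 N (compression)
  F[0-2] = -4634.6844 N (compression)
  F[1-2] = +106.1781 N (tension)
  F[1-3] = -117.3805 N (compression)
  F[2-3] = +89.5878 N (tension)
  F[2-4] = +66.9078 N (tension)
  F[3-4] = -103.0812 N (compression)
  Rx@0 = +4685.1800 N
  Ry@0 = +78.1840 N
  Ry@4 = +78.4160 N

-117.381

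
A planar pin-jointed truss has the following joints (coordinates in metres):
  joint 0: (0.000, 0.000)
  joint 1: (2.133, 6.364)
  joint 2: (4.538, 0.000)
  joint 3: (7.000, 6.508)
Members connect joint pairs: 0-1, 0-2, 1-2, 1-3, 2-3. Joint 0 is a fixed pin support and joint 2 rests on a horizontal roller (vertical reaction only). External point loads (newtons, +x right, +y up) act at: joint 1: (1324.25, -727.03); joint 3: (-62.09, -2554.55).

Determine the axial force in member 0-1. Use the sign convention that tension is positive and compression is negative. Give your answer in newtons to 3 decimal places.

2920.047

N=4 nodes, M=5 members, R=3 reactions → 2N=8, M+R=8
member 0 (0-1): L=6.7119, (cx,cy)=(0.3178,0.9482)
member 1 (0-2): L=4.5380, (cx,cy)=(1.0000,0.0000)
member 2 (1-2): L=6.8033, (cx,cy)=(0.3535,-0.9354)
member 3 (1-3): L=4.8691, (cx,cy)=(0.9996,0.0296)
member 4 (2-3): L=6.9581, (cx,cy)=(0.3538,0.9353)
solve A·x = −loads:
  F[0-1] = +2920.0471 N (tension)
  F[0-2] = +334.1932 N (tension)
  F[1-2] = -3708.0669 N (compression)
  F[1-3] = +914.9421 N (tension)
  F[2-3] = -2760.1653 N (compression)
  Rx@0 = -1262.1600 N
  Ry@0 = -2768.6735 N
  Ry@2 = +6050.2535 N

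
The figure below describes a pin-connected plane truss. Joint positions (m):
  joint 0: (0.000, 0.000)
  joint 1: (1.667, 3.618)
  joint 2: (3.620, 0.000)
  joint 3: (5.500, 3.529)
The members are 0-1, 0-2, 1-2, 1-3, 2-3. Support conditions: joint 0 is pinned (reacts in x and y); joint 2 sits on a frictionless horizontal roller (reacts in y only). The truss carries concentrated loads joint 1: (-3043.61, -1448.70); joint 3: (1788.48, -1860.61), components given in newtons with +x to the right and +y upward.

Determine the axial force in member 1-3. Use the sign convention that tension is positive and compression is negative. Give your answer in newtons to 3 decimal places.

N=4 nodes, M=5 members, R=3 reactions → 2N=8, M+R=8
member 0 (0-1): L=3.9836, (cx,cy)=(0.4185,0.9082)
member 1 (0-2): L=3.6200, (cx,cy)=(1.0000,0.0000)
member 2 (1-2): L=4.1115, (cx,cy)=(0.4750,-0.8800)
member 3 (1-3): L=3.8340, (cx,cy)=(0.9997,-0.0232)
member 4 (2-3): L=3.9985, (cx,cy)=(0.4702,0.8826)
solve A·x = −loads:
  F[0-1] = -1226.2315 N (compression)
  F[0-2] = -741.9900 N (compression)
  F[1-2] = -453.1388 N (compression)
  F[1-3] = +2746.4571 N (tension)
  F[2-3] = -2035.9259 N (compression)
  Rx@0 = +1255.1300 N
  Ry@0 = +1113.7015 N
  Ry@2 = +2195.6085 N

2746.457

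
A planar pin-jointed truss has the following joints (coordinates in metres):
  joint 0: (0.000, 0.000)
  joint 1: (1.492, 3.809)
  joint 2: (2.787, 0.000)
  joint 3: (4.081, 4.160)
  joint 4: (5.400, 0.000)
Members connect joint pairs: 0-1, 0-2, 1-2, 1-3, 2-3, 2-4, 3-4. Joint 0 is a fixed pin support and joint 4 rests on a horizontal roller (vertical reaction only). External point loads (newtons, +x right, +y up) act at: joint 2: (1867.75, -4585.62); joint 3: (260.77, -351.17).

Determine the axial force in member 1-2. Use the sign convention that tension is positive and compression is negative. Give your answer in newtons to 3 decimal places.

2011.370

N=5 nodes, M=7 members, R=3 reactions → 2N=10, M+R=10
member 0 (0-1): L=4.0908, (cx,cy)=(0.3647,0.9311)
member 1 (0-2): L=2.7870, (cx,cy)=(1.0000,0.0000)
member 2 (1-2): L=4.0231, (cx,cy)=(0.3219,-0.9468)
member 3 (1-3): L=2.6127, (cx,cy)=(0.9909,0.1343)
member 4 (2-3): L=4.3566, (cx,cy)=(0.2970,0.9549)
member 5 (2-4): L=2.6130, (cx,cy)=(1.0000,0.0000)
member 6 (3-4): L=4.3641, (cx,cy)=(0.3022,-0.9532)
solve A·x = −loads:
  F[0-1] = -2259.4569 N (compression)
  F[0-2] = +2952.5935 N (tension)
  F[1-2] = +2011.3700 N (tension)
  F[1-3] = -1484.9739 N (compression)
  F[2-3] = +2808.0231 N (tension)
  F[2-4] = +898.2429 N (tension)
  F[3-4] = -2971.9645 N (compression)
  Rx@0 = -2128.5200 N
  Ry@0 = +2103.8176 N
  Ry@4 = +2832.9724 N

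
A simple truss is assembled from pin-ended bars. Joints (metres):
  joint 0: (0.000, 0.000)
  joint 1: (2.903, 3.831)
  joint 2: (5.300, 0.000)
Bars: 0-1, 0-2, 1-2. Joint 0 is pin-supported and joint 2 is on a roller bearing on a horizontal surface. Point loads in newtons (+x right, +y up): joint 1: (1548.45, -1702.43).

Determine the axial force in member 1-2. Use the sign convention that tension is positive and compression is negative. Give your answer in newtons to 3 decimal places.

-2420.265

N=3 nodes, M=3 members, R=3 reactions → 2N=6, M+R=6
member 0 (0-1): L=4.8067, (cx,cy)=(0.6040,0.7970)
member 1 (0-2): L=5.3000, (cx,cy)=(1.0000,0.0000)
member 2 (1-2): L=4.5191, (cx,cy)=(0.5304,-0.8477)
solve A·x = −loads:
  F[0-1] = +438.2809 N (tension)
  F[0-2] = +1283.7486 N (tension)
  F[1-2] = -2420.2648 N (compression)
  Rx@0 = -1548.4500 N
  Ry@0 = -349.3183 N
  Ry@2 = +2051.7483 N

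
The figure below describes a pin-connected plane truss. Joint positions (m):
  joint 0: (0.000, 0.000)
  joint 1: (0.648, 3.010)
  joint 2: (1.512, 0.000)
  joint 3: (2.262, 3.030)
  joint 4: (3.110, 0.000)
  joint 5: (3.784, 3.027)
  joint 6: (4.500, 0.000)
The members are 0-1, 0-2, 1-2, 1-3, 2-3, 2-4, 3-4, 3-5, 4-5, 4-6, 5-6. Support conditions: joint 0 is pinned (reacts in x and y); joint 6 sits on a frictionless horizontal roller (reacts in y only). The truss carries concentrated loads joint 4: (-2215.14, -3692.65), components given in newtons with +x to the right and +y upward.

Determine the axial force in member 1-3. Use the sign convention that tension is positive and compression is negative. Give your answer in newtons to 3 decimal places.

-570.975

N=7 nodes, M=11 members, R=3 reactions → 2N=14, M+R=14
member 0 (0-1): L=3.0790, (cx,cy)=(0.2105,0.9776)
member 1 (0-2): L=1.5120, (cx,cy)=(1.0000,0.0000)
member 2 (1-2): L=3.1315, (cx,cy)=(0.2759,-0.9612)
member 3 (1-3): L=1.6141, (cx,cy)=(0.9999,0.0124)
member 4 (2-3): L=3.1214, (cx,cy)=(0.2403,0.9707)
member 5 (2-4): L=1.5980, (cx,cy)=(1.0000,0.0000)
member 6 (3-4): L=3.1464, (cx,cy)=(0.2695,-0.9630)
member 7 (3-5): L=1.5220, (cx,cy)=(1.0000,-0.0020)
member 8 (4-5): L=3.1011, (cx,cy)=(0.2173,0.9761)
member 9 (4-6): L=1.3900, (cx,cy)=(1.0000,0.0000)
member 10 (5-6): L=3.1105, (cx,cy)=(0.2302,-0.9731)
solve A·x = −loads:
  F[0-1] = -1166.7510 N (compression)
  F[0-2] = -1969.5849 N (compression)
  F[1-2] = +1179.3181 N (tension)
  F[1-3] = -570.9750 N (compression)
  F[2-3] = -1167.7529 N (compression)
  F[2-4] = -1363.6287 N (compression)
  F[3-4] = +1186.8442 N (tension)
  F[3-5] = -1171.3824 N (compression)
  F[4-5] = +2612.1639 N (tension)
  F[4-6] = +603.6520 N (tension)
  F[5-6] = -2622.4531 N (compression)
  Rx@0 = +2215.1400 N
  Ry@0 = +1140.6186 N
  Ry@6 = +2552.0314 N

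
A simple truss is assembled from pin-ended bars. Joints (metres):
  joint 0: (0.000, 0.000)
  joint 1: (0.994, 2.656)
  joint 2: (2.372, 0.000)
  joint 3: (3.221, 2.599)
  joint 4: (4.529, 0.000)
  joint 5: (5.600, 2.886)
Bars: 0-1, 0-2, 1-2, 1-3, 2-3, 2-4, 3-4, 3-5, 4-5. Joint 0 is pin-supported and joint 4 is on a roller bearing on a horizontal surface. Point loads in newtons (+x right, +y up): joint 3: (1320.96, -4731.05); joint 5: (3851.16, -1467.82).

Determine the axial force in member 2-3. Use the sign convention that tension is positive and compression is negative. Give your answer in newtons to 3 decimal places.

N=6 nodes, M=9 members, R=3 reactions → 2N=12, M+R=12
member 0 (0-1): L=2.8359, (cx,cy)=(0.3505,0.9366)
member 1 (0-2): L=2.3720, (cx,cy)=(1.0000,0.0000)
member 2 (1-2): L=2.9922, (cx,cy)=(0.4605,-0.8876)
member 3 (1-3): L=2.2277, (cx,cy)=(0.9997,-0.0256)
member 4 (2-3): L=2.7342, (cx,cy)=(0.3105,0.9506)
member 5 (2-4): L=2.1570, (cx,cy)=(1.0000,0.0000)
member 6 (3-4): L=2.9096, (cx,cy)=(0.4495,-0.8933)
member 7 (3-5): L=2.3962, (cx,cy)=(0.9928,0.1198)
member 8 (4-5): L=3.0783, (cx,cy)=(0.3479,0.9375)
solve A·x = −loads:
  F[0-1] = +2341.3919 N (tension)
  F[0-2] = +4351.4503 N (tension)
  F[1-2] = -2527.6543 N (compression)
  F[1-3] = +1985.3848 N (tension)
  F[2-3] = +2360.3311 N (tension)
  F[2-4] = +2454.4636 N (tension)
  F[3-4] = -7129.8052 N (compression)
  F[3-5] = +4635.2609 N (tension)
  F[4-5] = -2157.7954 N (compression)
  Rx@0 = -5172.1200 N
  Ry@0 = -2192.8560 N
  Ry@4 = +8391.7260 N

2360.331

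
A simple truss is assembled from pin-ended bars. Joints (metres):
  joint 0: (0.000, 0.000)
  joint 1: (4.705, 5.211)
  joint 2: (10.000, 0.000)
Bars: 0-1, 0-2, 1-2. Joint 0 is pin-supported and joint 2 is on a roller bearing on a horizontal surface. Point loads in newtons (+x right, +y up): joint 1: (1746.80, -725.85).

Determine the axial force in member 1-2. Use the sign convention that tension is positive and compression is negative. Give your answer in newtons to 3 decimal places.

N=3 nodes, M=3 members, R=3 reactions → 2N=6, M+R=6
member 0 (0-1): L=7.0208, (cx,cy)=(0.6702,0.7422)
member 1 (0-2): L=10.0000, (cx,cy)=(1.0000,0.0000)
member 2 (1-2): L=7.4291, (cx,cy)=(0.7127,-0.7014)
solve A·x = −loads:
  F[0-1] = +708.5733 N (tension)
  F[0-2] = +1271.9481 N (tension)
  F[1-2] = -1784.5952 N (compression)
  Rx@0 = -1746.8000 N
  Ry@0 = -525.9199 N
  Ry@2 = +1251.7699 N

-1784.595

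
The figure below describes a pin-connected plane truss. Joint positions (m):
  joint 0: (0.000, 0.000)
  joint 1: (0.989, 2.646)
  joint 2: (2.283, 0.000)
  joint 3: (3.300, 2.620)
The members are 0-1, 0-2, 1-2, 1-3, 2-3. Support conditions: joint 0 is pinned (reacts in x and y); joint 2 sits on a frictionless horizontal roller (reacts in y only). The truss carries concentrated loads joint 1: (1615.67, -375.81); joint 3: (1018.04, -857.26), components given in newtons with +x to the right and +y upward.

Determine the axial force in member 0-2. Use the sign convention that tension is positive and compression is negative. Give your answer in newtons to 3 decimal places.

1433.996

N=4 nodes, M=5 members, R=3 reactions → 2N=8, M+R=8
member 0 (0-1): L=2.8248, (cx,cy)=(0.3501,0.9367)
member 1 (0-2): L=2.2830, (cx,cy)=(1.0000,0.0000)
member 2 (1-2): L=2.9455, (cx,cy)=(0.4393,-0.8983)
member 3 (1-3): L=2.3111, (cx,cy)=(0.9999,-0.0112)
member 4 (2-3): L=2.8105, (cx,cy)=(0.3619,0.9322)
solve A·x = −loads:
  F[0-1] = +3426.6339 N (tension)
  F[0-2] = +1433.9956 N (tension)
  F[1-2] = -4008.2038 N (compression)
  F[1-3] = +1345.0125 N (tension)
  F[2-3] = -903.3473 N (compression)
  Rx@0 = -2633.7100 N
  Ry@0 = -3209.7516 N
  Ry@2 = +4442.8216 N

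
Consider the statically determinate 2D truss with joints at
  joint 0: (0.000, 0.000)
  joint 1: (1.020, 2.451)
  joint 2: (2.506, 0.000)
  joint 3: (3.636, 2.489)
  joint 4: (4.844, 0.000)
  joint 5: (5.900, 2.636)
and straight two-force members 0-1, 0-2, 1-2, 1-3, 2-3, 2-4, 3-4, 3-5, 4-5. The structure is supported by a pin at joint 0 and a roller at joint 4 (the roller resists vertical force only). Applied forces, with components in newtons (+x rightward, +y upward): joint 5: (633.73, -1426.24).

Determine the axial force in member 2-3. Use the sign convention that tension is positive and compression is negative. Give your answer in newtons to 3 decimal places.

N=6 nodes, M=9 members, R=3 reactions → 2N=12, M+R=12
member 0 (0-1): L=2.6548, (cx,cy)=(0.3842,0.9232)
member 1 (0-2): L=2.5060, (cx,cy)=(1.0000,0.0000)
member 2 (1-2): L=2.8663, (cx,cy)=(0.5184,-0.8551)
member 3 (1-3): L=2.6163, (cx,cy)=(0.9999,0.0145)
member 4 (2-3): L=2.7335, (cx,cy)=(0.4134,0.9106)
member 5 (2-4): L=2.3380, (cx,cy)=(1.0000,0.0000)
member 6 (3-4): L=2.7667, (cx,cy)=(0.4366,-0.8996)
member 7 (3-5): L=2.2688, (cx,cy)=(0.9979,0.0648)
member 8 (4-5): L=2.8397, (cx,cy)=(0.3719,0.9283)
solve A·x = −loads:
  F[0-1] = +710.3050 N (tension)
  F[0-2] = +360.8208 N (tension)
  F[1-2] = -755.6075 N (compression)
  F[1-3] = +664.7172 N (tension)
  F[2-3] = +709.6009 N (tension)
  F[2-4] = -324.2586 N (compression)
  F[3-4] = -639.6426 N (compression)
  F[3-5] = +1239.8799 N (tension)
  F[4-5] = -1622.9712 N (compression)
  Rx@0 = -633.7300 N
  Ry@0 = -655.7848 N
  Ry@4 = +2082.0248 N

709.601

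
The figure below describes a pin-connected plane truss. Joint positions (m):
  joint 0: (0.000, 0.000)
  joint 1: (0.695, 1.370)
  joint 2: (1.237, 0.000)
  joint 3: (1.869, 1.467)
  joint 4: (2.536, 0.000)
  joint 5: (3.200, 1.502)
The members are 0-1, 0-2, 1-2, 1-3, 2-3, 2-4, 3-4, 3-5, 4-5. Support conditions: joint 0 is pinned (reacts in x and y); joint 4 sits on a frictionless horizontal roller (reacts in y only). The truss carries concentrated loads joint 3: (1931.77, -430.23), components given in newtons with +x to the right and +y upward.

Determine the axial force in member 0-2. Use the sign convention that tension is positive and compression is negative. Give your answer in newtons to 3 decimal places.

1422.282

N=6 nodes, M=9 members, R=3 reactions → 2N=12, M+R=12
member 0 (0-1): L=1.5362, (cx,cy)=(0.4524,0.8918)
member 1 (0-2): L=1.2370, (cx,cy)=(1.0000,0.0000)
member 2 (1-2): L=1.4733, (cx,cy)=(0.3679,-0.9299)
member 3 (1-3): L=1.1780, (cx,cy)=(0.9966,0.0823)
member 4 (2-3): L=1.5973, (cx,cy)=(0.3957,0.9184)
member 5 (2-4): L=1.2990, (cx,cy)=(1.0000,0.0000)
member 6 (3-4): L=1.6115, (cx,cy)=(0.4139,-0.9103)
member 7 (3-5): L=1.3315, (cx,cy)=(0.9997,0.0263)
member 8 (4-5): L=1.6422, (cx,cy)=(0.4043,0.9146)
solve A·x = −loads:
  F[0-1] = +1126.1560 N (tension)
  F[0-2] = +1422.2817 N (tension)
  F[1-2] = -1002.0304 N (compression)
  F[1-3] = +881.1048 N (tension)
  F[2-3] = +1014.5512 N (tension)
  F[2-4] = +652.2438 N (tension)
  F[3-4] = -1575.8622 N (compression)
  F[3-5] = -0.0000 N (compression)
  F[4-5] = +0.0000 N (tension)
  Rx@0 = -1931.7700 N
  Ry@0 = -1004.3151 N
  Ry@4 = +1434.5451 N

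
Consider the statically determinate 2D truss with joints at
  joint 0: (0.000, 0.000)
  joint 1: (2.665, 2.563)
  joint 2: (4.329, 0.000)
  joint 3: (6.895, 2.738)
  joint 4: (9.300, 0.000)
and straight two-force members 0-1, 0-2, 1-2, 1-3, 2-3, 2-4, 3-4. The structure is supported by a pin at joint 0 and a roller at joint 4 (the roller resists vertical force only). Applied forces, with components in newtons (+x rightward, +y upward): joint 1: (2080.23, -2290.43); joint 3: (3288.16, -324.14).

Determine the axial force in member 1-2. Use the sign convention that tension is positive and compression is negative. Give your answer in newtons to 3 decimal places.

-2563.133

N=5 nodes, M=7 members, R=3 reactions → 2N=10, M+R=10
member 0 (0-1): L=3.6975, (cx,cy)=(0.7208,0.6932)
member 1 (0-2): L=4.3290, (cx,cy)=(1.0000,0.0000)
member 2 (1-2): L=3.0558, (cx,cy)=(0.5445,-0.8387)
member 3 (1-3): L=4.2336, (cx,cy)=(0.9991,0.0413)
member 4 (2-3): L=3.7525, (cx,cy)=(0.6838,0.7297)
member 5 (2-4): L=4.9710, (cx,cy)=(1.0000,0.0000)
member 6 (3-4): L=3.6443, (cx,cy)=(0.6599,-0.7513)
solve A·x = −loads:
  F[0-1] = -254.7013 N (compression)
  F[0-2] = +5551.9699 N (tension)
  F[1-2] = -2563.1335 N (compression)
  F[1-3] = -868.8246 N (compression)
  F[2-3] = +2946.3161 N (tension)
  F[2-4] = +2141.5009 N (tension)
  F[3-4] = -3244.9885 N (compression)
  Rx@0 = -5368.3900 N
  Ry@0 = +176.5536 N
  Ry@4 = +2438.0164 N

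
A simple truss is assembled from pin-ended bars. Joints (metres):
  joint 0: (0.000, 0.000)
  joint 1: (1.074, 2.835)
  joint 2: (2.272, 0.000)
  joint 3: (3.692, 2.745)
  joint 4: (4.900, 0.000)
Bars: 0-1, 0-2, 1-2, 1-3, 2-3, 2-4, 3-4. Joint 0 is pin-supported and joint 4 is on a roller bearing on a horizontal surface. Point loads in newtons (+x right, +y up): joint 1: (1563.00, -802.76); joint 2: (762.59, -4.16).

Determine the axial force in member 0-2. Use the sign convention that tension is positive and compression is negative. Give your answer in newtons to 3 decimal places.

N=5 nodes, M=7 members, R=3 reactions → 2N=10, M+R=10
member 0 (0-1): L=3.0316, (cx,cy)=(0.3543,0.9351)
member 1 (0-2): L=2.2720, (cx,cy)=(1.0000,0.0000)
member 2 (1-2): L=3.0777, (cx,cy)=(0.3892,-0.9211)
member 3 (1-3): L=2.6195, (cx,cy)=(0.9994,-0.0344)
member 4 (2-3): L=3.0905, (cx,cy)=(0.4595,0.8882)
member 5 (2-4): L=2.6280, (cx,cy)=(1.0000,0.0000)
member 6 (3-4): L=2.9990, (cx,cy)=(0.4028,-0.9153)
solve A·x = −loads:
  F[0-1] = +294.3587 N (tension)
  F[0-2] = +2221.3086 N (tension)
  F[1-2] = -1132.3371 N (compression)
  F[1-3] = -1018.5603 N (compression)
  F[2-3] = +1179.0128 N (tension)
  F[2-4] = +476.2415 N (tension)
  F[3-4] = -1182.3437 N (compression)
  Rx@0 = -2325.5900 N
  Ry@0 = -275.2679 N
  Ry@4 = +1082.1879 N

2221.309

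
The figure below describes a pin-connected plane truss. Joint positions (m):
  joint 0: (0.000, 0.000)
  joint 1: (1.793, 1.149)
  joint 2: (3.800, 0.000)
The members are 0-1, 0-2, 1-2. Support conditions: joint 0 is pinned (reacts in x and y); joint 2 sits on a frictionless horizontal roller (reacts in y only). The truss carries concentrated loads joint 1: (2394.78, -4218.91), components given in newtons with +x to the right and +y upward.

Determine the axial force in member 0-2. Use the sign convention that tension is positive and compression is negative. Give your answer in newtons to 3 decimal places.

4741.979

N=3 nodes, M=3 members, R=3 reactions → 2N=6, M+R=6
member 0 (0-1): L=2.1296, (cx,cy)=(0.8420,0.5395)
member 1 (0-2): L=3.8000, (cx,cy)=(1.0000,0.0000)
member 2 (1-2): L=2.3126, (cx,cy)=(0.8678,-0.4968)
solve A·x = −loads:
  F[0-1] = -2787.7938 N (compression)
  F[0-2] = +4741.9789 N (tension)
  F[1-2] = -5464.0932 N (compression)
  Rx@0 = -2394.7800 N
  Ry@0 = +1504.1448 N
  Ry@2 = +2714.7652 N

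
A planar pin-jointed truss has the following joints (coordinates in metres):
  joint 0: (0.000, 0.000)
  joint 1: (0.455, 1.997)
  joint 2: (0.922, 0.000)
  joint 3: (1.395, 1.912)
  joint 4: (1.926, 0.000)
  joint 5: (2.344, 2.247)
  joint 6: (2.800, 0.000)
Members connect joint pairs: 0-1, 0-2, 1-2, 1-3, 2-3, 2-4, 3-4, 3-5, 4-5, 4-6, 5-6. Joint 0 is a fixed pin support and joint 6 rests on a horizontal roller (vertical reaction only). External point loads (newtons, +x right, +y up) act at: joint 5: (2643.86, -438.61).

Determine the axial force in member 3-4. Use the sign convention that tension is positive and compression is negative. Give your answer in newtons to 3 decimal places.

N=7 nodes, M=11 members, R=3 reactions → 2N=14, M+R=14
member 0 (0-1): L=2.0482, (cx,cy)=(0.2221,0.9750)
member 1 (0-2): L=0.9220, (cx,cy)=(1.0000,0.0000)
member 2 (1-2): L=2.0509, (cx,cy)=(0.2277,-0.9737)
member 3 (1-3): L=0.9438, (cx,cy)=(0.9959,-0.0901)
member 4 (2-3): L=1.9696, (cx,cy)=(0.2401,0.9707)
member 5 (2-4): L=1.0040, (cx,cy)=(1.0000,0.0000)
member 6 (3-4): L=1.9844, (cx,cy)=(0.2676,-0.9635)
member 7 (3-5): L=1.0064, (cx,cy)=(0.9430,0.3329)
member 8 (4-5): L=2.2855, (cx,cy)=(0.1829,0.9831)
member 9 (4-6): L=0.8740, (cx,cy)=(1.0000,0.0000)
member 10 (5-6): L=2.2928, (cx,cy)=(0.1989,-0.9800)
solve A·x = −loads:
  F[0-1] = +2102.8102 N (tension)
  F[0-2] = +2176.7236 N (tension)
  F[1-2] = -2195.3858 N (compression)
  F[1-3] = +970.9877 N (tension)
  F[2-3] = +2202.1541 N (tension)
  F[2-4] = +1147.9801 N (tension)
  F[3-4] = -1438.7774 N (compression)
  F[3-5] = +1994.6351 N (tension)
  F[4-5] = +1410.0915 N (tension)
  F[4-6] = +505.0858 N (tension)
  F[5-6] = -2539.6102 N (compression)
  Rx@0 = -2643.8600 N
  Ry@0 = -2050.2669 N
  Ry@6 = +2488.8769 N

-1438.777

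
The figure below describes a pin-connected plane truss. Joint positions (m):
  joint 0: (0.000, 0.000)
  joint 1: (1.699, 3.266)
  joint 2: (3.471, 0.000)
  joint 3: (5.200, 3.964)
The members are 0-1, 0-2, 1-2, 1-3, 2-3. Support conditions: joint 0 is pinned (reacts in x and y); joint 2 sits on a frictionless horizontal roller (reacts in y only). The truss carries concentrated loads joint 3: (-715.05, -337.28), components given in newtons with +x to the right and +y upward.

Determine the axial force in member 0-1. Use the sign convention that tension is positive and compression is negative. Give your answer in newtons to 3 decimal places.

-731.116

N=4 nodes, M=5 members, R=3 reactions → 2N=8, M+R=8
member 0 (0-1): L=3.6815, (cx,cy)=(0.4615,0.8871)
member 1 (0-2): L=3.4710, (cx,cy)=(1.0000,0.0000)
member 2 (1-2): L=3.7157, (cx,cy)=(0.4769,-0.8790)
member 3 (1-3): L=3.5699, (cx,cy)=(0.9807,0.1955)
member 4 (2-3): L=4.3247, (cx,cy)=(0.3998,0.9166)
solve A·x = −loads:
  F[0-1] = -731.1159 N (compression)
  F[0-2] = -377.6414 N (compression)
  F[1-2] = +596.8261 N (tension)
  F[1-3] = -634.2710 N (compression)
  F[2-3] = -232.6691 N (compression)
  Rx@0 = +715.0500 N
  Ry@0 = +648.6030 N
  Ry@2 = -311.3230 N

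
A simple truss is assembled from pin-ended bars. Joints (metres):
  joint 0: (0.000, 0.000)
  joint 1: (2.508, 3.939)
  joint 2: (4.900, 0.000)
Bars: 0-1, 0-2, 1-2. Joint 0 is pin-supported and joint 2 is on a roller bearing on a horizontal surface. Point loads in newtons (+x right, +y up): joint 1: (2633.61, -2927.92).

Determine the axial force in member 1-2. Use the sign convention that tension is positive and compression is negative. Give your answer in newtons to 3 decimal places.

N=3 nodes, M=3 members, R=3 reactions → 2N=6, M+R=6
member 0 (0-1): L=4.6697, (cx,cy)=(0.5371,0.8435)
member 1 (0-2): L=4.9000, (cx,cy)=(1.0000,0.0000)
member 2 (1-2): L=4.6084, (cx,cy)=(0.5191,-0.8547)
solve A·x = −loads:
  F[0-1] = +815.3802 N (tension)
  F[0-2] = +2195.6829 N (tension)
  F[1-2] = -4230.1812 N (compression)
  Rx@0 = -2633.6100 N
  Ry@0 = -687.7970 N
  Ry@2 = +3615.7170 N

-4230.181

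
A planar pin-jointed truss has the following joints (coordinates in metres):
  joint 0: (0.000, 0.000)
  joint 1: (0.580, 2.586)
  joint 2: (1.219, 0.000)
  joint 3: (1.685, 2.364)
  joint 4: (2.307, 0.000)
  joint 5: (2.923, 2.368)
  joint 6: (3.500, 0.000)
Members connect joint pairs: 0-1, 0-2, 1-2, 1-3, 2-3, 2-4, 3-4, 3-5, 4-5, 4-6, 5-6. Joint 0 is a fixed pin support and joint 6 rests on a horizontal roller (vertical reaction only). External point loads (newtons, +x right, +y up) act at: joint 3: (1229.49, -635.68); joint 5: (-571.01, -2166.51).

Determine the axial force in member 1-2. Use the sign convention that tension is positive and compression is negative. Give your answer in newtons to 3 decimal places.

N=7 nodes, M=11 members, R=3 reactions → 2N=14, M+R=14
member 0 (0-1): L=2.6502, (cx,cy)=(0.2188,0.9758)
member 1 (0-2): L=1.2190, (cx,cy)=(1.0000,0.0000)
member 2 (1-2): L=2.6638, (cx,cy)=(0.2399,-0.9708)
member 3 (1-3): L=1.1271, (cx,cy)=(0.9804,-0.1970)
member 4 (2-3): L=2.4095, (cx,cy)=(0.1934,0.9811)
member 5 (2-4): L=1.0880, (cx,cy)=(1.0000,0.0000)
member 6 (3-4): L=2.4445, (cx,cy)=(0.2545,-0.9671)
member 7 (3-5): L=1.2380, (cx,cy)=(1.0000,0.0032)
member 8 (4-5): L=2.4468, (cx,cy)=(0.2518,0.9678)
member 9 (4-6): L=1.1930, (cx,cy)=(1.0000,0.0000)
member 10 (5-6): L=2.4373, (cx,cy)=(0.2367,-0.9716)
solve A·x = −loads:
  F[0-1] = -248.7361 N (compression)
  F[0-2] = +712.9153 N (tension)
  F[1-2] = +274.9196 N (tension)
  F[1-3] = -122.7899 N (compression)
  F[2-3] = -272.0283 N (compression)
  F[2-4] = +831.4751 N (tension)
  F[3-4] = -410.6849 N (compression)
  F[3-5] = -1297.9919 N (compression)
  F[4-5] = +410.3856 N (tension)
  F[4-6] = +623.6579 N (tension)
  F[5-6] = -2634.3699 N (compression)
  Rx@0 = -658.4800 N
  Ry@0 = +242.7065 N
  Ry@6 = +2559.4835 N

274.920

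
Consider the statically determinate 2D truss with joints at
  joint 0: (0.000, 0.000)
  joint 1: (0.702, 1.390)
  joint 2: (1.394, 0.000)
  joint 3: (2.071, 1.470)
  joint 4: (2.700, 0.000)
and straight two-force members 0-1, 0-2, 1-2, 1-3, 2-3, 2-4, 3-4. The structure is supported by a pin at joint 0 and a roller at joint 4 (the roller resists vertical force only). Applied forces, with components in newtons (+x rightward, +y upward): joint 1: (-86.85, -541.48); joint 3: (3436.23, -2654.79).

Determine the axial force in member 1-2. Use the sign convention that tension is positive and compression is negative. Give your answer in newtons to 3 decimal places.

-1432.361

N=5 nodes, M=7 members, R=3 reactions → 2N=10, M+R=10
member 0 (0-1): L=1.5572, (cx,cy)=(0.4508,0.8926)
member 1 (0-2): L=1.3940, (cx,cy)=(1.0000,0.0000)
member 2 (1-2): L=1.5527, (cx,cy)=(0.4457,-0.8952)
member 3 (1-3): L=1.3713, (cx,cy)=(0.9983,0.0583)
member 4 (2-3): L=1.6184, (cx,cy)=(0.4183,0.9083)
member 5 (2-4): L=1.3060, (cx,cy)=(1.0000,0.0000)
member 6 (3-4): L=1.5989, (cx,cy)=(0.3934,-0.9194)
solve A·x = −loads:
  F[0-1] = +904.0353 N (tension)
  F[0-2] = +2941.8353 N (tension)
  F[1-2] = -1432.3606 N (compression)
  F[1-3] = +1134.6834 N (tension)
  F[2-3] = +1411.6961 N (tension)
  F[2-4] = +1712.9475 N (tension)
  F[3-4] = -4354.3143 N (compression)
  Rx@0 = -3349.3800 N
  Ry@0 = -806.9617 N
  Ry@4 = +4003.2317 N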